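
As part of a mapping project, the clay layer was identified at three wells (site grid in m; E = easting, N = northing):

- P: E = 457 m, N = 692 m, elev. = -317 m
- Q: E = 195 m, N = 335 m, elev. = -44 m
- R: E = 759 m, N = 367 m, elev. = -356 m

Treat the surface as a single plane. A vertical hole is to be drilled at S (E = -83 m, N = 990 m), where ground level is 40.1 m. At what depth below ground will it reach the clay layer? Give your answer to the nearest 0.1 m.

Two edge vectors: P→Q = (-262, -357, 273), P→R = (302, -325, -39).
Normal n = (P→Q) × (P→R) = (102648, 72228, 192964).
So ∂z/∂E = −n_x/n_z = −0.53195 and ∂z/∂N = −n_y/n_z = −0.37431.
Intercept c from P: -317 + 243.10 + 259.02 = 185.12.
At (-83, 990): z_contact = 44.15 − 370.57 + 185.12 = -141.29 m.
Depth below ground = 40.1 − (-141.29) = 181.4 m.

181.4 m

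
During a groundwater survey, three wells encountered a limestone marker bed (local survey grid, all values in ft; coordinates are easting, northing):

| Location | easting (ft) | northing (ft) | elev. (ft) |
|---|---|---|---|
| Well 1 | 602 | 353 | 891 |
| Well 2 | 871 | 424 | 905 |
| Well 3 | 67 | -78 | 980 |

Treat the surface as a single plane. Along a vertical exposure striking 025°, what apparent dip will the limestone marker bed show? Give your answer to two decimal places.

Two edge vectors: Well 1→Well 2 = (269, 71, 14), Well 1→Well 3 = (-535, -431, 89).
Normal n = (Well 1→Well 2) × (Well 1→Well 3) = (12353, -31431, -77954).
So ∂z/∂easting = −n_x/n_z = 0.15847 and ∂z/∂northing = −n_y/n_z = −0.40320.
Unit vector along 025° is (sin 25°, cos 25°) = (0.4226, 0.9063).
Slope in that direction = a·(0.4226) + b·(0.9063) = −0.29845.
Apparent dip = arctan|0.29845| = 16.62° (true dip is 23.4°, so apparent ≤ true as expected).

16.62°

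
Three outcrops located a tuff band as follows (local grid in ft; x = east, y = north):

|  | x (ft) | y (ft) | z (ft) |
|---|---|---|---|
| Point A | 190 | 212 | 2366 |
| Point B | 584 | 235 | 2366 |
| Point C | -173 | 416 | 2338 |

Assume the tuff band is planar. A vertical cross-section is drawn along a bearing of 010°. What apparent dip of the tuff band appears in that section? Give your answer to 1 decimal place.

Two edge vectors: Point A→Point B = (394, 23, 0), Point A→Point C = (-363, 204, -28).
Normal n = (Point A→Point B) × (Point A→Point C) = (-644, 11032, 88725).
So ∂z/∂x = −n_x/n_z = 0.00726 and ∂z/∂y = −n_y/n_z = −0.12434.
Unit vector along 010° is (sin 10°, cos 10°) = (0.1736, 0.9848).
Slope in that direction = a·(0.1736) + b·(0.9848) = −0.12119.
Apparent dip = arctan|0.12119| = 6.9° (true dip is 7.1°, so apparent ≤ true as expected).

6.9°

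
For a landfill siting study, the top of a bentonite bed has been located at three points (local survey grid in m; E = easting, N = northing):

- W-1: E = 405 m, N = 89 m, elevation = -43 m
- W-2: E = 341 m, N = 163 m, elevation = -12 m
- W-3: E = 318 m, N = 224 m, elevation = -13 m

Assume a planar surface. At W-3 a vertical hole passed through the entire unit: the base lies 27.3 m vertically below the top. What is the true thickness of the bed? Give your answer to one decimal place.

Let the plane be z = a·E + b·N + c.
W-2−W-1: −64a + 74b = 31;  W-3−W-1: −87a + 135b = 30.
Solving gives a = −0.89237, b = −0.35286.
|∇z| = √(a²+b²) = 0.95960, so dip δ = arctan(0.95960) = 43.82°.
True thickness = vertical thickness × cos δ = 27.3 × cos 43.82° = 19.7 m.

19.7 m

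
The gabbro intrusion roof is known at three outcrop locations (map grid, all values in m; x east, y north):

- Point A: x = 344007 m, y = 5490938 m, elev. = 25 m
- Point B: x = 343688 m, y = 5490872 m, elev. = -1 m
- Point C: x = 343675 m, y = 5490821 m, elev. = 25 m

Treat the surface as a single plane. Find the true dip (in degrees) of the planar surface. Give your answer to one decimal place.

30.7°

Two edge vectors: Point A→Point B = (-319, -66, -26), Point A→Point C = (-332, -117, 0).
Normal n = (Point A→Point B) × (Point A→Point C) = (-3042, 8632, 15411).
So ∂z/∂x = −n_x/n_z = 0.19739 and ∂z/∂y = −n_y/n_z = −0.56012.
Gradient magnitude |∇z| = √(a² + b²) = √(0.03896 + 0.31373) = 0.59388.
True dip = arctan(0.59388) = 30.7°, dipping toward NNW (azimuth ≈ 341°).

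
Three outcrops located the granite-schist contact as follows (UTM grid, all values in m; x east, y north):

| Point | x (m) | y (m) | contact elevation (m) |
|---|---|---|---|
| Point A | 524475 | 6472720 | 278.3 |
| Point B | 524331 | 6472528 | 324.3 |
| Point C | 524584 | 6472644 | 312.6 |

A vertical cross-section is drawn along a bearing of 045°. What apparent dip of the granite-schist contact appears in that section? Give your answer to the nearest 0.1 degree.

8.7°

Two edge vectors: Point A→Point B = (-144, -192, 46), Point A→Point C = (109, -76, 34.3).
Normal n = (Point A→Point B) × (Point A→Point C) = (-3089.6, 9953.2, 31872).
So ∂z/∂x = −n_x/n_z = 0.09694 and ∂z/∂y = −n_y/n_z = −0.31229.
Unit vector along 045° is (sin 45°, cos 45°) = (0.7071, 0.7071).
Slope in that direction = a·(0.7071) + b·(0.7071) = −0.15227.
Apparent dip = arctan|0.15227| = 8.7° (true dip is 18.1°, so apparent ≤ true as expected).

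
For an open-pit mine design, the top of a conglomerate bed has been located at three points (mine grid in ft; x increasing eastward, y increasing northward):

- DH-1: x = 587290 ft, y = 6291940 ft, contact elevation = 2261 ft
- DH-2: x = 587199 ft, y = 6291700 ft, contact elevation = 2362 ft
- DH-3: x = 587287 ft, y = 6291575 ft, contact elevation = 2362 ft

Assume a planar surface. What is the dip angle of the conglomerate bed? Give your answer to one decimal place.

Two edge vectors: DH-1→DH-2 = (-91, -240, 101), DH-1→DH-3 = (-3, -365, 101).
Normal n = (DH-1→DH-2) × (DH-1→DH-3) = (12625, 8888, 32495).
So ∂z/∂x = −n_x/n_z = −0.38852 and ∂z/∂y = −n_y/n_z = −0.27352.
Gradient magnitude |∇z| = √(a² + b²) = √(0.15095 + 0.07481) = 0.47514.
True dip = arctan(0.47514) = 25.4°, dipping toward NE (azimuth ≈ 055°).

25.4°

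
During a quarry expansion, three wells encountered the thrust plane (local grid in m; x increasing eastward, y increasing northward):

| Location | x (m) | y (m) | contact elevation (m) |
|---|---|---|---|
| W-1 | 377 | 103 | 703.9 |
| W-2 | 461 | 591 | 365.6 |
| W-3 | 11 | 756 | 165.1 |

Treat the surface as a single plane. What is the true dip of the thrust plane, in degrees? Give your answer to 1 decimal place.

36.7°

Two edge vectors: W-1→W-2 = (84, 488, -338.3), W-1→W-3 = (-366, 653, -538.8).
Normal n = (W-1→W-2) × (W-1→W-3) = (-42024.5, 169077, 233460).
So ∂z/∂x = −n_x/n_z = 0.18001 and ∂z/∂y = −n_y/n_z = −0.72422.
Gradient magnitude |∇z| = √(a² + b²) = √(0.03240 + 0.52450) = 0.74626.
True dip = arctan(0.74626) = 36.7°, dipping toward NNW (azimuth ≈ 346°).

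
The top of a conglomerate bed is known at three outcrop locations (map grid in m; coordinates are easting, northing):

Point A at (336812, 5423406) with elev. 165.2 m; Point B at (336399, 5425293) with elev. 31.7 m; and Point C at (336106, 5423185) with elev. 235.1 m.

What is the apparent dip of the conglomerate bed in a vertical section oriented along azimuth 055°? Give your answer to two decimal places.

Let the plane be z = a·easting + b·northing + c.
Point B−Point A: −413a + 1887b = −133.5;  Point C−Point A: −706a − 221b = 69.9.
Solving gives a = −0.07193, b = −0.08649.
Unit vector along 055° is (sin 55°, cos 55°) = (0.8192, 0.5736).
Slope in that direction = a·(0.8192) + b·(0.5736) = −0.10853.
Apparent dip = arctan|0.10853| = 6.19° (true dip is 6.4°, so apparent ≤ true as expected).

6.19°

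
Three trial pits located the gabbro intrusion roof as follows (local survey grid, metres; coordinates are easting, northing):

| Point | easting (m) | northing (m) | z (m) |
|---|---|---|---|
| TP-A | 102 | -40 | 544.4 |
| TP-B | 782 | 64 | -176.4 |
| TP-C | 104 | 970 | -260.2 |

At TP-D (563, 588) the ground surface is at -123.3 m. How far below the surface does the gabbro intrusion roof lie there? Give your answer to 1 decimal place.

264.0 m

Two edge vectors: TP-A→TP-B = (680, 104, -720.8), TP-A→TP-C = (2, 1010, -804.6).
Normal n = (TP-A→TP-B) × (TP-A→TP-C) = (644329.6, 545686.4, 686592).
So ∂z/∂easting = −n_x/n_z = −0.93845 and ∂z/∂northing = −n_y/n_z = −0.79478.
Intercept c from TP-A: 544.4 + 95.72 − 31.79 = 608.33.
At (563, 588): z_contact = −528.35 − 467.33 + 608.33 = -387.34 m.
Depth below ground = -123.3 − (-387.34) = 264.0 m.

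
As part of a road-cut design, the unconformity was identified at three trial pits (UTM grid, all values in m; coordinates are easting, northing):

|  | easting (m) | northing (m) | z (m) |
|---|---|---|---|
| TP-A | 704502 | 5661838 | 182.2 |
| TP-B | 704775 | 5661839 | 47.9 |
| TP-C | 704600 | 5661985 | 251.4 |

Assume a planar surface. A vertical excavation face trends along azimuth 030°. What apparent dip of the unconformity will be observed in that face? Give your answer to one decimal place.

Let the plane be z = a·easting + b·northing + c.
TP-B−TP-A: 273a + 1b = −134.3;  TP-C−TP-A: 98a + 147b = 69.2.
Solving gives a = −0.49487, b = 0.80066.
Unit vector along 030° is (sin 30°, cos 30°) = (0.5000, 0.8660).
Slope in that direction = a·(0.5000) + b·(0.8660) = 0.44596.
Apparent dip = arctan|0.44596| = 24.0° (true dip is 43.3°, so apparent ≤ true as expected).

24.0°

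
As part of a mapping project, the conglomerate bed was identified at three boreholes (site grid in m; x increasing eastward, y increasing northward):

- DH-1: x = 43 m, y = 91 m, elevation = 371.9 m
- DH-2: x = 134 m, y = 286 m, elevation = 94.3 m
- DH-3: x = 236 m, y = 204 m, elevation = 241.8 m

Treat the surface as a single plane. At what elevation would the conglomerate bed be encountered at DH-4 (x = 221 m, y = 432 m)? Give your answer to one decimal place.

Let the plane be z = a·x + b·y + c.
DH-2−DH-1: 91a + 195b = −277.6;  DH-3−DH-1: 193a + 113b = −130.1.
Solving gives a = 0.21934, b = −1.52595.
Then c = 371.9 − a·43 − b·91 = 501.33.
At (221, 432): z = 48.5 − 659.2 + 501.33 = -109.4 m.

-109.4 m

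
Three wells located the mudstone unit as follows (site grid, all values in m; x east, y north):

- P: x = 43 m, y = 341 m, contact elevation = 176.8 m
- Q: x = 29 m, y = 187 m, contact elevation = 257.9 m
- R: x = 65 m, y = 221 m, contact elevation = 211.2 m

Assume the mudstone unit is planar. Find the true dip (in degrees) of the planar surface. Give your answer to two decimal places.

44.50°

Two edge vectors: P→Q = (-14, -154, 81.1), P→R = (22, -120, 34.4).
Normal n = (P→Q) × (P→R) = (4434.4, 2265.8, 5068).
So ∂z/∂x = −n_x/n_z = −0.87498 and ∂z/∂y = −n_y/n_z = −0.44708.
Gradient magnitude |∇z| = √(a² + b²) = √(0.76559 + 0.19988) = 0.98258.
True dip = arctan(0.98258) = 44.50°, dipping toward ENE (azimuth ≈ 063°).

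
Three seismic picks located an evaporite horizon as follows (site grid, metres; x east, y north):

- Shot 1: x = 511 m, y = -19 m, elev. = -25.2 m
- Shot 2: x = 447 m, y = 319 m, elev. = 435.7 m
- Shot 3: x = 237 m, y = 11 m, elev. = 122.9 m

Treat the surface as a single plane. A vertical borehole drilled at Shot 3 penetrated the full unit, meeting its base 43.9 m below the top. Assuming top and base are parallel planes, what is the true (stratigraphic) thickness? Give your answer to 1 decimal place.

26.1 m

Two edge vectors: Shot 1→Shot 2 = (-64, 338, 460.9), Shot 1→Shot 3 = (-274, 30, 148.1).
Normal n = (Shot 1→Shot 2) × (Shot 1→Shot 3) = (36230.8, -116808.2, 90692).
So ∂z/∂x = −n_x/n_z = −0.39949 and ∂z/∂y = −n_y/n_z = 1.28797.
|∇z| = √(a²+b²) = 1.34850, so dip δ = arctan(1.34850) = 53.44°.
True thickness = vertical thickness × cos δ = 43.9 × cos 53.44° = 26.1 m.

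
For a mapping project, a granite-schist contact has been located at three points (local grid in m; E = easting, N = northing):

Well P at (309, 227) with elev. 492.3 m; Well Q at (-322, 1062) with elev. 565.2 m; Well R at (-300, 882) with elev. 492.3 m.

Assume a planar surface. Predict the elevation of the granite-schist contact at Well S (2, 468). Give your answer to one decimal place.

450.7 m

Two edge vectors: Well P→Well Q = (-631, 835, 72.9), Well P→Well R = (-609, 655, 0).
Normal n = (Well P→Well Q) × (Well P→Well R) = (-47749.5, -44396.1, 95210).
So ∂z/∂E = −n_x/n_z = 0.501518 and ∂z/∂N = −n_y/n_z = 0.466297.
Intercept c from Well P: 492.3 − 154.97 − 105.85 = 231.48.
At (2, 468): z = 1.0 + 218.2 + 231.48 = 450.7 m.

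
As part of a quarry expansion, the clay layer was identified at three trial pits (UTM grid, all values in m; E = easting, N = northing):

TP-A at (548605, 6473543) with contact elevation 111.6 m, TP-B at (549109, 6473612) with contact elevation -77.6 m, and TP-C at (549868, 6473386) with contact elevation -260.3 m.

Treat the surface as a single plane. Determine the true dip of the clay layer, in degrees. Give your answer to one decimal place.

24.5°

Two edge vectors: TP-A→TP-B = (504, 69, -189.2), TP-A→TP-C = (1263, -157, -371.9).
Normal n = (TP-A→TP-B) × (TP-A→TP-C) = (-55365.5, -51522, -166275).
So ∂z/∂E = −n_x/n_z = −0.33298 and ∂z/∂N = −n_y/n_z = −0.30986.
Gradient magnitude |∇z| = √(a² + b²) = √(0.11087 + 0.09601) = 0.45485.
True dip = arctan(0.45485) = 24.5°, dipping toward NE (azimuth ≈ 047°).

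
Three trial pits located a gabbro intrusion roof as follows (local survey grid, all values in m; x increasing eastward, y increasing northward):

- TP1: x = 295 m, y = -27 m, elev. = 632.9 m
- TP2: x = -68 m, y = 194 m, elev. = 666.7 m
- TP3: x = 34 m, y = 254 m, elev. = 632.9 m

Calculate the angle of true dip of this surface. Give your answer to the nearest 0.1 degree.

Let the plane be z = a·x + b·y + c.
TP2−TP1: −363a + 221b = 33.8;  TP3−TP1: −261a + 281b = 0.
Solving gives a = −0.21429, b = −0.19904.
Gradient magnitude |∇z| = √(a² + b²) = √(0.04592 + 0.03962) = 0.29247.
True dip = arctan(0.29247) = 16.3°, dipping toward NE (azimuth ≈ 047°).

16.3°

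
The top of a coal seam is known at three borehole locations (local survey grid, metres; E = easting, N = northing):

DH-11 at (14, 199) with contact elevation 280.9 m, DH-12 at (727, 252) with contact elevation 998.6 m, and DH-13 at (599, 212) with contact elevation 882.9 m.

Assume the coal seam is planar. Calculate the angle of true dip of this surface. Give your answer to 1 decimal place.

Two edge vectors: DH-11→DH-12 = (713, 53, 717.7), DH-11→DH-13 = (585, 13, 602).
Normal n = (DH-11→DH-12) × (DH-11→DH-13) = (22575.9, -9371.5, -21736).
So ∂z/∂E = −n_x/n_z = 1.03864 and ∂z/∂N = −n_y/n_z = −0.43115.
Gradient magnitude |∇z| = √(a² + b²) = √(1.07878 + 0.18589) = 1.12457.
True dip = arctan(1.12457) = 48.4°, dipping toward WNW (azimuth ≈ 293°).

48.4°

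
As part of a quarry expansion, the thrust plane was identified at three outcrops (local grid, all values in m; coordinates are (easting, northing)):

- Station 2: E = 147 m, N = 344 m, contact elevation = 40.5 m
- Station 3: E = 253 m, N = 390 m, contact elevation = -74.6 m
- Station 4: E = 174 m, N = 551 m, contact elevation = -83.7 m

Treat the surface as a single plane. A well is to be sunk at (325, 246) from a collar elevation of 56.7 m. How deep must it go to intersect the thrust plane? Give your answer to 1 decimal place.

124.3 m

Let the plane be z = a·E + b·N + c.
Station 3−Station 2: 106a + 46b = −115.1;  Station 4−Station 2: 27a + 207b = −124.2.
Solving gives a = −0.87500, b = −0.48587.
Then c = 40.5 − a·147 − b·344 = 336.26.
At (325, 246): z_contact = −284.37 − 119.52 + 336.26 = -67.63 m.
Depth below ground = 56.7 − (-67.63) = 124.3 m.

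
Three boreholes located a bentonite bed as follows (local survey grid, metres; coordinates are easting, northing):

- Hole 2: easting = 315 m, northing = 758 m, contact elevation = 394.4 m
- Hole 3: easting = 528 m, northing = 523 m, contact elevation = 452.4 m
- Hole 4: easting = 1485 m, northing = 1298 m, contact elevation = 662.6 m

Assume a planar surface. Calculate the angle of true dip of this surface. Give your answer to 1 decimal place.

13.7°

Two edge vectors: Hole 2→Hole 3 = (213, -235, 58), Hole 2→Hole 4 = (1170, 540, 268.2).
Normal n = (Hole 2→Hole 3) × (Hole 2→Hole 4) = (-94347, 10733.4, 389970).
So ∂z/∂easting = −n_x/n_z = 0.24193 and ∂z/∂northing = −n_y/n_z = −0.02752.
Gradient magnitude |∇z| = √(a² + b²) = √(0.05853 + 0.00076) = 0.24349.
True dip = arctan(0.24349) = 13.7°, dipping toward W (azimuth ≈ 276°).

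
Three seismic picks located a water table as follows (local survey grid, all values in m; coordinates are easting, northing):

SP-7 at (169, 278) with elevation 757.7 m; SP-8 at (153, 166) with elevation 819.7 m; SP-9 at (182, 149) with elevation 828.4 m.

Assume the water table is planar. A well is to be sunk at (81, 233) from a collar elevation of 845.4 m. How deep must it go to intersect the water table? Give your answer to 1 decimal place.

Let the plane be z = a·easting + b·northing + c.
SP-8−SP-7: −16a − 112b = 62;  SP-9−SP-7: 13a − 129b = 70.7.
Solving gives a = −0.02261, b = −0.55034.
Then c = 757.7 − a·169 − b·278 = 914.52.
At (81, 233): z_contact = −1.83 − 128.23 + 914.52 = 784.46 m.
Depth below ground = 845.4 − 784.46 = 60.9 m.

60.9 m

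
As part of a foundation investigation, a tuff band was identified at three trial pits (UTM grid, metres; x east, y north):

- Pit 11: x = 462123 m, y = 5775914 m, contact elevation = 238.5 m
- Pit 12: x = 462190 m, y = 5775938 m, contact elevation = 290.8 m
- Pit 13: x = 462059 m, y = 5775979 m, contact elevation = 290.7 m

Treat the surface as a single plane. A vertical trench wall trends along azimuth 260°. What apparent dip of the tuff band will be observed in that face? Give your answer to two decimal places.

Let the plane be z = a·x + b·y + c.
Pit 12−Pit 11: 67a + 24b = 52.3;  Pit 13−Pit 11: −64a + 65b = 52.2.
Solving gives a = 0.36440, b = 1.16187.
Unit vector along 260° is (sin 260°, cos 260°) = (-0.9848, -0.1736).
Slope in that direction = a·(-0.9848) + b·(-0.1736) = −0.56062.
Apparent dip = arctan|0.56062| = 29.28° (true dip is 50.6°, so apparent ≤ true as expected).

29.28°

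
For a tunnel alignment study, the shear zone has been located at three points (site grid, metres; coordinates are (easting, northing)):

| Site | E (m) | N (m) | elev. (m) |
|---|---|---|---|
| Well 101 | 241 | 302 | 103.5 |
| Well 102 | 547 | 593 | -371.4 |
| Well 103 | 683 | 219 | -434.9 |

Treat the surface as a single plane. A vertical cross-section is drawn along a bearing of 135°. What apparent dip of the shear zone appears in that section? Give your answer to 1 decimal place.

34.7°

Let the plane be z = a·E + b·N + c.
Well 102−Well 101: 306a + 291b = −474.9;  Well 103−Well 101: 442a − 83b = −538.4.
Solving gives a = −1.27315, b = −0.29318.
Unit vector along 135° is (sin 135°, cos 135°) = (0.7071, -0.7071).
Slope in that direction = a·(0.7071) + b·(-0.7071) = −0.69295.
Apparent dip = arctan|0.69295| = 34.7° (true dip is 52.6°, so apparent ≤ true as expected).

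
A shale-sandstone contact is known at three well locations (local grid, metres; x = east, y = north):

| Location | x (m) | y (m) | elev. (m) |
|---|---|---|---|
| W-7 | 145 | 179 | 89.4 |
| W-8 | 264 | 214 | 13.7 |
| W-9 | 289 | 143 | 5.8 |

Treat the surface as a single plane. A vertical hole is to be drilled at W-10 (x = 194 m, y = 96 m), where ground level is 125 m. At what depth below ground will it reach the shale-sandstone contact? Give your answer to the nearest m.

Two edge vectors: W-7→W-8 = (119, 35, -75.7), W-7→W-9 = (144, -36, -83.6).
Normal n = (W-7→W-8) × (W-7→W-9) = (-5651.2, -952.4, -9324).
So ∂z/∂x = −n_x/n_z = −0.60609 and ∂z/∂y = −n_y/n_z = −0.10215.
Intercept c from W-7: 89.4 + 87.88 + 18.28 = 195.57.
At (194, 96): z_contact = −117.6 − 9.8 + 195.57 = 68.2 m.
Depth below ground = 125 − 68.2 = 57 m.

57 m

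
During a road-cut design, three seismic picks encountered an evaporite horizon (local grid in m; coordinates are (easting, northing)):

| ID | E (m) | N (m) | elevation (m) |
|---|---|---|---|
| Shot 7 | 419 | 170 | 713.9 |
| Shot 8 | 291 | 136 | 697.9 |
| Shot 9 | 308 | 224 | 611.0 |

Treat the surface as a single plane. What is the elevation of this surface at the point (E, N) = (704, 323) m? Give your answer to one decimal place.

Let the plane be z = a·E + b·N + c.
Shot 8−Shot 7: −128a − 34b = −16;  Shot 9−Shot 7: −111a + 54b = −102.9.
Solving gives a = 0.40825, b = −1.06637.
Then c = 713.9 − a·419 − b·170 = 724.12.
At (704, 323): z = 287.4 − 344.4 + 724.12 = 667.1 m.

667.1 m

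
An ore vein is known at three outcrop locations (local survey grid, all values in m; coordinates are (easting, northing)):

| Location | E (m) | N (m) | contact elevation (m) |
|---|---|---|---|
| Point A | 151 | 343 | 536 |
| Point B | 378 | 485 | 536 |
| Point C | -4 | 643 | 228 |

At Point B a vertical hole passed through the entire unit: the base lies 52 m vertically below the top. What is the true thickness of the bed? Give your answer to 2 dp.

Two edge vectors: Point A→Point B = (227, 142, 0), Point A→Point C = (-155, 300, -308).
Normal n = (Point A→Point B) × (Point A→Point C) = (-43736, 69916, 90110).
So ∂z/∂E = −n_x/n_z = 0.48536 and ∂z/∂N = −n_y/n_z = −0.77590.
|∇z| = √(a²+b²) = 0.91520, so dip δ = arctan(0.91520) = 42.46°.
True thickness = vertical thickness × cos δ = 52 × cos 42.46° = 38.36 m.

38.36 m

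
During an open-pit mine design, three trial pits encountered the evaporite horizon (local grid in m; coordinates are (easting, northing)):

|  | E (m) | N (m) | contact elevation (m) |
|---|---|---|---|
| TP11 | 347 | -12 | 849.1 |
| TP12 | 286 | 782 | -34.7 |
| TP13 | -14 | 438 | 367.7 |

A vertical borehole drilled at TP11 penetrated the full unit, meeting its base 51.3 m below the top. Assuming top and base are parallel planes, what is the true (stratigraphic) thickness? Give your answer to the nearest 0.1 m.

Two edge vectors: TP11→TP12 = (-61, 794, -883.8), TP11→TP13 = (-361, 450, -481.4).
Normal n = (TP11→TP12) × (TP11→TP13) = (15478.4, 289686.4, 259184).
So ∂z/∂E = −n_x/n_z = −0.05972 and ∂z/∂N = −n_y/n_z = −1.11769.
|∇z| = √(a²+b²) = 1.11928, so dip δ = arctan(1.11928) = 48.22°.
True thickness = vertical thickness × cos δ = 51.3 × cos 48.22° = 34.2 m.

34.2 m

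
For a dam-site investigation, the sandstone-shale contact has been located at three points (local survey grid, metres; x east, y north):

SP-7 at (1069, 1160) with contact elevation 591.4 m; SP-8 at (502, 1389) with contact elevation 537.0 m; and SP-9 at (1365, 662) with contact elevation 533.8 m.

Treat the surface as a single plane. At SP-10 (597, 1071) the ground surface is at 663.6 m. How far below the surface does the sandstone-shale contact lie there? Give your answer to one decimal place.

181.0 m

Two edge vectors: SP-7→SP-8 = (-567, 229, -54.4), SP-7→SP-9 = (296, -498, -57.6).
Normal n = (SP-7→SP-8) × (SP-7→SP-9) = (-40281.6, -48761.6, 214582).
So ∂z/∂x = −n_x/n_z = 0.187721 and ∂z/∂y = −n_y/n_z = 0.227240.
Intercept c from SP-7: 591.4 − 200.67 − 263.60 = 127.13.
At (597, 1071): z_contact = 112.07 + 243.37 + 127.13 = 482.57 m.
Depth below ground = 663.6 − 482.57 = 181.0 m.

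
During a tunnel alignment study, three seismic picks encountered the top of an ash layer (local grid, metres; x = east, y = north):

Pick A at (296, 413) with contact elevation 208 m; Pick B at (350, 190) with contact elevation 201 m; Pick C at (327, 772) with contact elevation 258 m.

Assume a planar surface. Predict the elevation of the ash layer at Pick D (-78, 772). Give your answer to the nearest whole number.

Two edge vectors: Pick A→Pick B = (54, -223, -7), Pick A→Pick C = (31, 359, 50).
Normal n = (Pick A→Pick B) × (Pick A→Pick C) = (-8637, -2917, 26299).
So ∂z/∂x = −n_x/n_z = 0.32842 and ∂z/∂y = −n_y/n_z = 0.11092.
Intercept c from Pick A: 208 − 97.21 − 45.81 = 64.98.
At (-78, 772): z = −25.6 + 85.6 + 64.98 = 125.0 m.

125 m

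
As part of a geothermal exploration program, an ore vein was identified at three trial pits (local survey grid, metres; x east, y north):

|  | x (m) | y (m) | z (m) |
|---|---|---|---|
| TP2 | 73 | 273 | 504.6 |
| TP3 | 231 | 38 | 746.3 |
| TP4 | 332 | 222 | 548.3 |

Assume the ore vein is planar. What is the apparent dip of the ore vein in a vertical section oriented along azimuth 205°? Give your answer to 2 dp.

44.20°

Let the plane be z = a·x + b·y + c.
TP3−TP2: 158a − 235b = 241.7;  TP4−TP2: 259a − 51b = 43.7.
Solving gives a = −0.03896, b = −1.05470.
Unit vector along 205° is (sin 205°, cos 205°) = (-0.4226, -0.9063).
Slope in that direction = a·(-0.4226) + b·(-0.9063) = 0.97235.
Apparent dip = arctan|0.97235| = 44.20° (true dip is 46.5°, so apparent ≤ true as expected).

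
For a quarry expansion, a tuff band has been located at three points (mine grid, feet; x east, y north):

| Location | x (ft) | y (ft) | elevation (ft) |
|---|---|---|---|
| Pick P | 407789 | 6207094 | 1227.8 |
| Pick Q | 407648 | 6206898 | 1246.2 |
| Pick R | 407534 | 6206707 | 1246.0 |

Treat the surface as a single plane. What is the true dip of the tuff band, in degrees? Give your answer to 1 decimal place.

Two edge vectors: Pick P→Pick Q = (-141, -196, 18.4), Pick P→Pick R = (-255, -387, 18.2).
Normal n = (Pick P→Pick Q) × (Pick P→Pick R) = (3553.6, -2125.8, 4587).
So ∂z/∂x = −n_x/n_z = −0.77471 and ∂z/∂y = −n_y/n_z = 0.46344.
Gradient magnitude |∇z| = √(a² + b²) = √(0.60018 + 0.21478) = 0.90275.
True dip = arctan(0.90275) = 42.1°, dipping toward ESE (azimuth ≈ 121°).

42.1°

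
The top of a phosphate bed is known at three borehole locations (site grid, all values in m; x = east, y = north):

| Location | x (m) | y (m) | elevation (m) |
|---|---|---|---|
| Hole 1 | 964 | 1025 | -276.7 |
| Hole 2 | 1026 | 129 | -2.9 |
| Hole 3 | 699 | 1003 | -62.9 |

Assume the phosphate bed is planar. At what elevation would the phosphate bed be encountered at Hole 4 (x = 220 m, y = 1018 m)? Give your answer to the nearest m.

304 m

Let the plane be z = a·x + b·y + c.
Hole 2−Hole 1: 62a − 896b = 273.8;  Hole 3−Hole 1: −265a − 22b = 213.8.
Solving gives a = −0.77696, b = −0.35934.
Then c = -276.7 − a·964 − b·1025 = 840.62.
At (220, 1018): z = −170.9 − 365.8 + 840.62 = 303.9 m.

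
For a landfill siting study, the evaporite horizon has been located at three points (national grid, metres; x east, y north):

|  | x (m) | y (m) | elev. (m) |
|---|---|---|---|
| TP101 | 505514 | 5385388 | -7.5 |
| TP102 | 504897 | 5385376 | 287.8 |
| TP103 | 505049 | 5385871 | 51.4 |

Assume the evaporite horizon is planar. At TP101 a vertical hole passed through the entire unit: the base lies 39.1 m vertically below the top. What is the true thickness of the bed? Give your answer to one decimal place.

33.9 m

Let the plane be z = a·x + b·y + c.
TP102−TP101: −617a − 12b = 295.3;  TP103−TP101: −465a + 483b = 58.9.
Solving gives a = −0.47214, b = −0.33260.
|∇z| = √(a²+b²) = 0.57752, so dip δ = arctan(0.57752) = 30.01°.
True thickness = vertical thickness × cos δ = 39.1 × cos 30.01° = 33.9 m.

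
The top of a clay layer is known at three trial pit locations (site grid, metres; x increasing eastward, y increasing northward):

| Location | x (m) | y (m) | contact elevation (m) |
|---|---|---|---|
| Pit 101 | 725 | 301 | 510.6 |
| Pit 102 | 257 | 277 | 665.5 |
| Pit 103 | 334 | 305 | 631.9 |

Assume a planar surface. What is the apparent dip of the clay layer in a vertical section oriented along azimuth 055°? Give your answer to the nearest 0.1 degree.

Two edge vectors: Pit 101→Pit 102 = (-468, -24, 154.9), Pit 101→Pit 103 = (-391, 4, 121.3).
Normal n = (Pit 101→Pit 102) × (Pit 101→Pit 103) = (-3530.8, -3797.5, -11256).
So ∂z/∂x = −n_x/n_z = −0.31368 and ∂z/∂y = −n_y/n_z = −0.33738.
Unit vector along 055° is (sin 55°, cos 55°) = (0.8192, 0.5736).
Slope in that direction = a·(0.8192) + b·(0.5736) = −0.45046.
Apparent dip = arctan|0.45046| = 24.2° (true dip is 24.7°, so apparent ≤ true as expected).

24.2°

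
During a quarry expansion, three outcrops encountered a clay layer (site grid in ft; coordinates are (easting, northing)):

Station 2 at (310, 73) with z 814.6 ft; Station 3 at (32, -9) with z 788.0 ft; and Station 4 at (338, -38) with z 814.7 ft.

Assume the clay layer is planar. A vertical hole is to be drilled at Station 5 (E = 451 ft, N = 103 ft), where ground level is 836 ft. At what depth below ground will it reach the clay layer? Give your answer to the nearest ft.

8 ft

Let the plane be z = a·E + b·N + c.
Station 3−Station 2: −278a − 82b = −26.6;  Station 4−Station 2: 28a − 111b = 0.1.
Solving gives a = 0.08930, b = 0.02163.
Then c = 814.6 − a·310 − b·73 = 785.34.
At (451, 103): z_contact = 40.3 + 2.2 + 785.34 = 827.8 ft.
Depth below ground = 836 − 827.8 = 8 ft.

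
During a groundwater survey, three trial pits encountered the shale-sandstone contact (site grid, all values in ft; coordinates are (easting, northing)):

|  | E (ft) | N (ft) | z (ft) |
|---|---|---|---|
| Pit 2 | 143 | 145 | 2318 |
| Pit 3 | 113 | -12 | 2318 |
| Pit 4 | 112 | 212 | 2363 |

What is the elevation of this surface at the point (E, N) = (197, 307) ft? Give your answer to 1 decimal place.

2294.3 ft

Two edge vectors: Pit 2→Pit 3 = (-30, -157, 0), Pit 2→Pit 4 = (-31, 67, 45).
Normal n = (Pit 2→Pit 3) × (Pit 2→Pit 4) = (-7065, 1350, -6877).
So ∂z/∂E = −n_x/n_z = −1.02734 and ∂z/∂N = −n_y/n_z = 0.19631.
Intercept c from Pit 2: 2318 + 146.91 − 28.46 = 2436.44.
At (197, 307): z = −202.4 + 60.3 + 2436.44 = 2294.3 ft.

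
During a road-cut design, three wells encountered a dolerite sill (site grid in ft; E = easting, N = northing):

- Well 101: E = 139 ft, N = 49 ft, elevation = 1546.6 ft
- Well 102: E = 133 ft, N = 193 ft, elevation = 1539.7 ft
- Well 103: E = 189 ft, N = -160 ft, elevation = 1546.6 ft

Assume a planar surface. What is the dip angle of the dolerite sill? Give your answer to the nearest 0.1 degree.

14.0°

Two edge vectors: Well 101→Well 102 = (-6, 144, -6.9), Well 101→Well 103 = (50, -209, 0).
Normal n = (Well 101→Well 102) × (Well 101→Well 103) = (-1442.1, -345, -5946).
So ∂z/∂E = −n_x/n_z = −0.24253 and ∂z/∂N = −n_y/n_z = −0.05802.
Gradient magnitude |∇z| = √(a² + b²) = √(0.05882 + 0.00337) = 0.24938.
True dip = arctan(0.24938) = 14.0°, dipping toward ENE (azimuth ≈ 077°).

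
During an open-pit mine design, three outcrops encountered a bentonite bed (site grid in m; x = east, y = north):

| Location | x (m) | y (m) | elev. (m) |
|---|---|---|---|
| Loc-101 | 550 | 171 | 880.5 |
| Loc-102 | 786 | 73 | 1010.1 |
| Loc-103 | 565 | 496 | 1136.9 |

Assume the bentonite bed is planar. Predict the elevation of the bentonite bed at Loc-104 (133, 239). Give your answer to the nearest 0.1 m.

Two edge vectors: Loc-101→Loc-102 = (236, -98, 129.6), Loc-101→Loc-103 = (15, 325, 256.4).
Normal n = (Loc-101→Loc-102) × (Loc-101→Loc-103) = (-67247.2, -58566.4, 78170).
So ∂z/∂x = −n_x/n_z = 0.86027 and ∂z/∂y = −n_y/n_z = 0.74922.
Intercept c from Loc-101: 880.5 − 473.15 − 128.12 = 279.24.
At (133, 239): z = 114.4 + 179.1 + 279.24 = 572.7 m.

572.7 m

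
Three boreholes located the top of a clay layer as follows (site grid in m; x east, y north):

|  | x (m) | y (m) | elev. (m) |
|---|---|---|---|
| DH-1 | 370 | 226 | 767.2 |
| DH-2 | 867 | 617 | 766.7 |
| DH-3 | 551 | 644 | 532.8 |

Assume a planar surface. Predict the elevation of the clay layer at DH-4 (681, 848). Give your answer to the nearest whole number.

446 m

Two edge vectors: DH-1→DH-2 = (497, 391, -0.5), DH-1→DH-3 = (181, 418, -234.4).
Normal n = (DH-1→DH-2) × (DH-1→DH-3) = (-91441.4, 116406.3, 136975).
So ∂z/∂x = −n_x/n_z = 0.66758 and ∂z/∂y = −n_y/n_z = −0.84984.
Intercept c from DH-1: 767.2 − 247.00 + 192.06 = 712.26.
At (681, 848): z = 454.6 − 720.7 + 712.26 = 446.2 m.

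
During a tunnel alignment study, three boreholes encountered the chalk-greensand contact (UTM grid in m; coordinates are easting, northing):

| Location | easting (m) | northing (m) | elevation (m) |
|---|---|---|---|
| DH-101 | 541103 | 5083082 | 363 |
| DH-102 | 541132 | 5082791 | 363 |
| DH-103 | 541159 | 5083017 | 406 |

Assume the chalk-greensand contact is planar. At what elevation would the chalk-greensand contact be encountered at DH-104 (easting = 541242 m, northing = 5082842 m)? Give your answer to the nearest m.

463 m

Two edge vectors: DH-101→DH-102 = (29, -291, 0), DH-101→DH-103 = (56, -65, 43).
Normal n = (DH-101→DH-102) × (DH-101→DH-103) = (-12513, -1247, 14411).
So ∂z/∂easting = −n_x/n_z = 0.86829505 and ∂z/∂northing = −n_y/n_z = 0.08653112.
Intercept c from DH-101: 363 − 469837.06 − 439844.79 = −909318.85.
At (541242, 5082842): z = 469957.8 + 439824.0 − 909318.85 = 462.9 m.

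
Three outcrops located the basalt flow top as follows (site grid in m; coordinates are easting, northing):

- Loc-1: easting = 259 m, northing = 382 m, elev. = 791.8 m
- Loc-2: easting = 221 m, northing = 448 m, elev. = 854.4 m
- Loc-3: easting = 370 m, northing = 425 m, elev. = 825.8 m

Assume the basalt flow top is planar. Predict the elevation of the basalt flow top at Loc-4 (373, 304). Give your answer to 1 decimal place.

714.4 m

Let the plane be z = a·easting + b·northing + c.
Loc-2−Loc-1: −38a + 66b = 62.6;  Loc-3−Loc-1: 111a + 43b = 34.
Solving gives a = −0.04998, b = 0.91971.
Then c = 791.8 − a·259 − b·382 = 453.42.
At (373, 304): z = −18.6 + 279.6 + 453.42 = 714.4 m.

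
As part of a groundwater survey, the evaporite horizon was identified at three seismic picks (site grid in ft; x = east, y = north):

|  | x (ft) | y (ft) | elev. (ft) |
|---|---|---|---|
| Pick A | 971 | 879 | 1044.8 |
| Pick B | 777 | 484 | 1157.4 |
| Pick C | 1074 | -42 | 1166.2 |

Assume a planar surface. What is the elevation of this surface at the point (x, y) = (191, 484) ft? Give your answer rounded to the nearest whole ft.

Two edge vectors: Pick A→Pick B = (-194, -395, 112.6), Pick A→Pick C = (103, -921, 121.4).
Normal n = (Pick A→Pick B) × (Pick A→Pick C) = (55751.6, 35149.4, 219359).
So ∂z/∂x = −n_x/n_z = −0.25416 and ∂z/∂y = −n_y/n_z = −0.16024.
Intercept c from Pick A: 1044.8 + 246.79 + 140.85 = 1432.43.
At (191, 484): z = −48.5 − 77.6 + 1432.43 = 1306.3 ft.

1306 ft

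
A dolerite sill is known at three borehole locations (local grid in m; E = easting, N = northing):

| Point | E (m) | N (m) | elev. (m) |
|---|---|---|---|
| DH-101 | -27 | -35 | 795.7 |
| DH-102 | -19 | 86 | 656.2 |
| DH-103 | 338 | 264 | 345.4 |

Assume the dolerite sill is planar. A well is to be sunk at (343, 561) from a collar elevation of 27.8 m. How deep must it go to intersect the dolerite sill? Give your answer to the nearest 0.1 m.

20.3 m

Let the plane be z = a·E + b·N + c.
DH-102−DH-101: 8a + 121b = −139.5;  DH-103−DH-101: 365a + 299b = −450.3.
Solving gives a = −0.30584, b = −1.13267.
Then c = 795.7 − a·-27 − b·-35 = 747.80.
At (343, 561): z_contact = −104.90 − 635.43 + 747.80 = 7.47 m.
Depth below ground = 27.8 − 7.47 = 20.3 m.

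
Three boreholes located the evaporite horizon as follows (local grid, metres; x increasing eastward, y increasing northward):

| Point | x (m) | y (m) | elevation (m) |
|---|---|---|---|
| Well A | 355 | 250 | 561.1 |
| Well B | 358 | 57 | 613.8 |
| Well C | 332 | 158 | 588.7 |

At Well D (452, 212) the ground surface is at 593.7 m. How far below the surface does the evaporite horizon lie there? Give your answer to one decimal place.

32.0 m

Two edge vectors: Well A→Well B = (3, -193, 52.7), Well A→Well C = (-23, -92, 27.6).
Normal n = (Well A→Well B) × (Well A→Well C) = (-478.4, -1294.9, -4715).
So ∂z/∂x = −n_x/n_z = −0.10146 and ∂z/∂y = −n_y/n_z = −0.27463.
Intercept c from Well A: 561.1 + 36.02 + 68.66 = 665.78.
At (452, 212): z_contact = −45.86 − 58.22 + 665.78 = 561.69 m.
Depth below ground = 593.7 − 561.69 = 32.0 m.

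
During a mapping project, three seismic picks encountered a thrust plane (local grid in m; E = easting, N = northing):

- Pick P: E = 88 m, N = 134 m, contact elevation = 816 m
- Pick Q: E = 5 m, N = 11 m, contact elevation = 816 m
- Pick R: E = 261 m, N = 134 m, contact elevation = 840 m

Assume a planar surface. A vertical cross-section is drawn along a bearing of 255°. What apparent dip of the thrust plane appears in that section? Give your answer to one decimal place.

Two edge vectors: Pick P→Pick Q = (-83, -123, 0), Pick P→Pick R = (173, 0, 24).
Normal n = (Pick P→Pick Q) × (Pick P→Pick R) = (-2952, 1992, 21279).
So ∂z/∂E = −n_x/n_z = 0.13873 and ∂z/∂N = −n_y/n_z = −0.09361.
Unit vector along 255° is (sin 255°, cos 255°) = (-0.9659, -0.2588).
Slope in that direction = a·(-0.9659) + b·(-0.2588) = −0.10977.
Apparent dip = arctan|0.10977| = 6.3° (true dip is 9.5°, so apparent ≤ true as expected).

6.3°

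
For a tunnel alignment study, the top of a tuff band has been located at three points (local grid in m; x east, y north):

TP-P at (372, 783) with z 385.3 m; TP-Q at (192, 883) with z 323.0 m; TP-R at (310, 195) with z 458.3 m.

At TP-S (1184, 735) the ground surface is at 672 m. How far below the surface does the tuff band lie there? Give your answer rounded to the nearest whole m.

67 m

Two edge vectors: TP-P→TP-Q = (-180, 100, -62.3), TP-P→TP-R = (-62, -588, 73).
Normal n = (TP-P→TP-Q) × (TP-P→TP-R) = (-29332.4, 17002.6, 112040).
So ∂z/∂x = −n_x/n_z = 0.26180 and ∂z/∂y = −n_y/n_z = −0.15175.
Intercept c from TP-P: 385.3 − 97.39 + 118.82 = 406.73.
At (1184, 735): z_contact = 310.0 − 111.5 + 406.73 = 605.2 m.
Depth below ground = 672 − 605.2 = 67 m.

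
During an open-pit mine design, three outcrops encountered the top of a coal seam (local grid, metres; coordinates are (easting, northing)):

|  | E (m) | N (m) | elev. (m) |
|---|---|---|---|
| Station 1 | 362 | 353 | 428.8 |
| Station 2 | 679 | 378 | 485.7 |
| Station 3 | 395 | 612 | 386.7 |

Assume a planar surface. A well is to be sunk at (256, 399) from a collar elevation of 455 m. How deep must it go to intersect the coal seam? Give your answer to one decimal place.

55.4 m

Let the plane be z = a·E + b·N + c.
Station 2−Station 1: 317a + 25b = 56.9;  Station 3−Station 1: 33a + 259b = −42.1.
Solving gives a = 0.19427, b = −0.18730.
Then c = 428.8 − a·362 − b·353 = 424.59.
At (256, 399): z_contact = 49.73 − 74.73 + 424.59 = 399.59 m.
Depth below ground = 455 − 399.59 = 55.4 m.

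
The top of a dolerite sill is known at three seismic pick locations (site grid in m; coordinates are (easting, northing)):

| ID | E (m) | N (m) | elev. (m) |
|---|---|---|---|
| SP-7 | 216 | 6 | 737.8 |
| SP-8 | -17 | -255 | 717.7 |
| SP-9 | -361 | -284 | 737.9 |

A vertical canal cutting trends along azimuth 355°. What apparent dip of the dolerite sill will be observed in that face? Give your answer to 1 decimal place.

8.3°

Let the plane be z = a·E + b·N + c.
SP-8−SP-7: −233a − 261b = −20.1;  SP-9−SP-7: −577a − 290b = 0.1.
Solving gives a = −0.07052, b = 0.13997.
Unit vector along 355° is (sin 355°, cos 355°) = (-0.0872, 0.9962).
Slope in that direction = a·(-0.0872) + b·(0.9962) = 0.14558.
Apparent dip = arctan|0.14558| = 8.3° (true dip is 8.9°, so apparent ≤ true as expected).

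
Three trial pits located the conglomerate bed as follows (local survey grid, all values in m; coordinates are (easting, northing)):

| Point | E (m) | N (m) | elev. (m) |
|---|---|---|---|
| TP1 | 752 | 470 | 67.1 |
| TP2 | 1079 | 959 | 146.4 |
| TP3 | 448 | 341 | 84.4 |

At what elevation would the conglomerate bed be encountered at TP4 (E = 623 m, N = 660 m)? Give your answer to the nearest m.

143 m

Two edge vectors: TP1→TP2 = (327, 489, 79.3), TP1→TP3 = (-304, -129, 17.3).
Normal n = (TP1→TP2) × (TP1→TP3) = (18689.4, -29764.3, 106473).
So ∂z/∂E = −n_x/n_z = −0.17553 and ∂z/∂N = −n_y/n_z = 0.27955.
Intercept c from TP1: 67.1 + 132.00 − 131.39 = 67.71.
At (623, 660): z = −109.4 + 184.5 + 67.71 = 142.9 m.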